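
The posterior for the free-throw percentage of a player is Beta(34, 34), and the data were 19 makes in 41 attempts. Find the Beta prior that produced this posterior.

Beta(15, 12)

Under Beta–binomial conjugacy the posterior parameters are (α+s, β+f).
So α = 34 − 19 = 15 and β = 34 − 22 = 12.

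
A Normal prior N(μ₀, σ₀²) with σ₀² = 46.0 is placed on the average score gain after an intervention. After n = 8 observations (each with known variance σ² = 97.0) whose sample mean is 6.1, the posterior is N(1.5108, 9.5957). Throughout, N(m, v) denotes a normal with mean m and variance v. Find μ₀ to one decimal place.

μ₀ = -15.9

The posterior mean is a precision-weighted average: μ_n = (τ₀μ₀ + τ_data·x̄)/(τ₀+τ_data), with τ₀=1/σ₀² and τ_data=n/σ².
Here τ₀ = 1/46.0 = 0.021739 and τ_data = 8/97.0 = 0.082474, so τ_n = 0.104213.
Rearranging for μ₀: μ₀ = (μ_n·τ_n − τ_data·x̄)/τ₀ = (1.5108·0.104213 − 0.082474·6.1) / 0.021739 = -0.345646/0.021739 ≈ -15.9.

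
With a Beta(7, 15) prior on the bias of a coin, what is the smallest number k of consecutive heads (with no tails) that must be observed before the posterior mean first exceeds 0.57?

After k heads and 0 tails the posterior is Beta(7+k, 15), with mean (7+k)/(7+15+k).
Set (7+k)/(22+k) > 0.57 and solve: k > (0.57·22 − 7)/(1 − 0.57) = 12.884.
The smallest integer exceeding 12.884 is 13, and checking k=13: (20)/(35) = 0.5714 > 0.57.

k = 13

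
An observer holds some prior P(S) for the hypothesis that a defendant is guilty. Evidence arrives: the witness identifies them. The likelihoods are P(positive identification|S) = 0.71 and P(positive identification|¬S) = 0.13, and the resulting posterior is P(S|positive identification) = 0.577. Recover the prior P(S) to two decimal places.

P(S) = 0.20

Bayes' rule in odds form gives O(S|E) = O(S)·[P(E|S)/P(E|¬S)], hence O(S) = O(S|E)/LR.
Posterior odds = 0.577/(1−0.577) = 1.3641. LR = 0.71/0.13 = 5.4615.
Prior odds = 1.3641/5.4615 = 0.2498, so P(S) = 0.2498/(1+0.2498) ≈ 0.20.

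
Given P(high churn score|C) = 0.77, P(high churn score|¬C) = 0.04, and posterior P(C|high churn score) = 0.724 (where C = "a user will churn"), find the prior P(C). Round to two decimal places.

In odds form, posterior odds = prior odds × likelihood ratio, so prior odds = posterior odds ÷ LR.
Posterior odds = 0.724/(1−0.724) = 2.6232. LR = 0.77/0.04 = 19.2500.
Prior odds = 2.6232/19.2500 = 0.1363, so P(C) = 0.1363/(1+0.1363) ≈ 0.12.

P(C) = 0.12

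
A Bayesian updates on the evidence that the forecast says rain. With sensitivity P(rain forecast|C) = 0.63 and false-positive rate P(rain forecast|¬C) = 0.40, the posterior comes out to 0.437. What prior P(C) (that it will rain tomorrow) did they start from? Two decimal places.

P(C) = 0.33

In odds form, posterior odds = prior odds × likelihood ratio, so prior odds = posterior odds ÷ LR.
Posterior odds = 0.437/(1−0.437) = 0.7762. LR = 0.63/0.40 = 1.5750.
Prior odds = 0.7762/1.5750 = 0.4928, so P(C) = 0.4928/(1+0.4928) ≈ 0.33.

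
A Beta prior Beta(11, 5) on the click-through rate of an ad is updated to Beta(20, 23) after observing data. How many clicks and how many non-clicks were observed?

9 clicks and 18 non-clicks

Beta is conjugate to the binomial likelihood: posterior = Beta(a+s, b+f).
Match parameters: s=20−11=9, f=23−5=18.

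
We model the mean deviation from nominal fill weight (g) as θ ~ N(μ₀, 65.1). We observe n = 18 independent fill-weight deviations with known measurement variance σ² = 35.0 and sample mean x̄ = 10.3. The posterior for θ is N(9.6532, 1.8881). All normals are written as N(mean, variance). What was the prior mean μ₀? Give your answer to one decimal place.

μ₀ = -12.0

The posterior mean is a precision-weighted average: μ_n = (τ₀μ₀ + τ_data·x̄)/(τ₀+τ_data), with τ₀=1/σ₀² and τ_data=n/σ².
Here τ₀ = 1/65.1 = 0.015361 and τ_data = 18/35.0 = 0.514286, so τ_n = 0.529647.
Rearranging for μ₀: μ₀ = (μ_n·τ_n − τ_data·x̄)/τ₀ = (9.6532·0.529647 − 0.514286·10.3) / 0.015361 = -0.184357/0.015361 ≈ -12.0.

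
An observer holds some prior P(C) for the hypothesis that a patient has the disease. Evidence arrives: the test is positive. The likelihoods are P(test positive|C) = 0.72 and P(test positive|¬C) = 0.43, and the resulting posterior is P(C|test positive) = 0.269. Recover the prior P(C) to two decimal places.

Bayes' rule in odds form gives O(C|E) = O(C)·[P(E|C)/P(E|¬C)], hence O(C) = O(C|E)/LR.
Posterior odds = 0.269/(1−0.269) = 0.3680. LR = 0.72/0.43 = 1.6744.
Prior odds = 0.3680/1.6744 = 0.2198, so P(C) = 0.2198/(1+0.2198) ≈ 0.18.

P(C) = 0.18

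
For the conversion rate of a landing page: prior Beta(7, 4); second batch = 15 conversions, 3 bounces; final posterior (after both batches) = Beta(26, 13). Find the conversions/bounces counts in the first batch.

4 conversions and 6 bounces

Sequential conjugate updates are equivalent to a single update on the pooled data, so total successes = posterior α − prior α and total failures = posterior β − prior β.
Total across both batches: 26−7=19 conversions, 13−4=9 bounces.
Subtract the second batch: 19−15=4 conversions and 9−3=6 bounces.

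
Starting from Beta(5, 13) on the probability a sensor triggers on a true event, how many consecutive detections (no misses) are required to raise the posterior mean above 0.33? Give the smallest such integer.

After k detections and 0 misses the posterior is Beta(5+k, 13), with mean (5+k)/(5+13+k).
Set (5+k)/(18+k) > 0.33 and solve: k > (0.33·18 − 5)/(1 − 0.33) = 1.403.
The smallest integer exceeding 1.403 is 2.

k = 2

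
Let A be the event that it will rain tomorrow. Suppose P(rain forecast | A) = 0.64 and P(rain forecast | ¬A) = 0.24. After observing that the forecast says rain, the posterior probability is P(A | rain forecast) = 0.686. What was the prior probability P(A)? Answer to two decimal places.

P(A) = 0.45

In odds form, posterior odds = prior odds × likelihood ratio, so prior odds = posterior odds ÷ LR.
Posterior odds = 0.686/(1−0.686) = 2.1847. LR = 0.64/0.24 = 2.6667.
Prior odds = 2.1847/2.6667 = 0.8193, so P(A) = 0.8193/(1+0.8193) ≈ 0.45.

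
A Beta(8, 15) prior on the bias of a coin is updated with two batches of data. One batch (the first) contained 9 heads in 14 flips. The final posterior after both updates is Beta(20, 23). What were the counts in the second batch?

Sequential conjugate updates are equivalent to a single update on the pooled data, so total successes = posterior α − prior α and total failures = posterior β − prior β.
Total across both batches: 20−8=12 heads, 23−15=8 tails.
Subtract the first batch: 12−9=3 heads and 8−5=3 tails.

3 heads and 3 tails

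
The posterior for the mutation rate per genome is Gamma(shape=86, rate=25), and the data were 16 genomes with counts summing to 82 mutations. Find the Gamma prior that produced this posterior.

Gamma(shape=4, rate=9)

Gamma–Poisson conjugacy: posterior shape = α + Σxᵢ, posterior rate = β + n.
So α = 86 − 82 = 4 and β = 25 − 16 = 9.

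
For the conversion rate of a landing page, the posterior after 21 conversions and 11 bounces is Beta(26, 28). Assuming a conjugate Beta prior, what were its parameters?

Beta(5, 17)

Under Beta–binomial conjugacy the posterior parameters are (α+s, β+f).
So α = 26 − 21 = 5 and β = 28 − 11 = 17.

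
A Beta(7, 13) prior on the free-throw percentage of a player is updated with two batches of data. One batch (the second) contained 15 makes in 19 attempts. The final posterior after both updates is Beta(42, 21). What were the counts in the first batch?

20 makes and 4 misses

Because Beta–binomial updating is additive in the counts, the combined data contributed (α_post−α_prior, β_post−β_prior) successes and failures.
Total across both batches: 42−7=35 makes, 21−13=8 misses.
Subtract the second batch: 35−15=20 makes and 8−4=4 misses.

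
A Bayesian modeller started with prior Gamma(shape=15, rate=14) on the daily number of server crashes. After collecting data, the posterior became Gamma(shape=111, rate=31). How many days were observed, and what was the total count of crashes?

n = 17 days with total 96 crashes

A Gamma(α, β) prior (rate parametrization) on a Poisson rate with n observations summing to S gives posterior Gamma(α+S, β+n).
Matching: Σxᵢ = 111 − 15 = 96 and n = 31 − 14 = 17.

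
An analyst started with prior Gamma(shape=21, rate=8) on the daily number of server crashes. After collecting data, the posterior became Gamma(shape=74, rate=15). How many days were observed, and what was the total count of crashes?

n = 7 days with total 53 crashes

Gamma–Poisson conjugacy: posterior shape = α + Σxᵢ, posterior rate = β + n.
Matching: Σxᵢ = 74 − 21 = 53 and n = 15 − 8 = 7.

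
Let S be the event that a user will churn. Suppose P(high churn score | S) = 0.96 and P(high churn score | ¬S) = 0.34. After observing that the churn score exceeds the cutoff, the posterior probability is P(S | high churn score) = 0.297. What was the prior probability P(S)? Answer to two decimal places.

P(S) = 0.13

Bayes' rule in odds form gives O(S|E) = O(S)·[P(E|S)/P(E|¬S)], hence O(S) = O(S|E)/LR.
Posterior odds = 0.297/(1−0.297) = 0.4225. LR = 0.96/0.34 = 2.8235.
Prior odds = 0.4225/2.8235 = 0.1496, so P(S) = 0.1496/(1+0.1496) ≈ 0.13.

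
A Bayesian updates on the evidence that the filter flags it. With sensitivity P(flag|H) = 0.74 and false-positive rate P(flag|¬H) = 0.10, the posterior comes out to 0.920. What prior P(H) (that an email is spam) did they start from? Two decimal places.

P(H) = 0.61

Bayes' rule in odds form gives O(H|E) = O(H)·[P(E|H)/P(E|¬H)], hence O(H) = O(H|E)/LR.
Posterior odds = 0.920/(1−0.920) = 11.5000. LR = 0.74/0.10 = 7.4000.
Prior odds = 11.5000/7.4000 = 1.5541, so P(H) = 1.5541/(1+1.5541) ≈ 0.61.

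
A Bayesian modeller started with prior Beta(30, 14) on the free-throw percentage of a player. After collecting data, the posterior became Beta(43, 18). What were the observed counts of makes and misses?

Beta is conjugate to the binomial likelihood: posterior = Beta(a+s, b+f).
So s = 43 − 30 = 13 and f = 18 − 14 = 4.

13 makes and 4 misses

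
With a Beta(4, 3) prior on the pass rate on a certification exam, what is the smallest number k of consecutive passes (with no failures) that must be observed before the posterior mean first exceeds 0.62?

k = 1

After k passes and 0 failures the posterior is Beta(4+k, 3), with mean (4+k)/(4+3+k).
Set (4+k)/(7+k) > 0.62 and solve: k > (0.62·7 − 4)/(1 − 0.62) = 0.895.
The smallest integer exceeding 0.895 is 1, and checking k=1: (5)/(8) = 0.6250 > 0.62.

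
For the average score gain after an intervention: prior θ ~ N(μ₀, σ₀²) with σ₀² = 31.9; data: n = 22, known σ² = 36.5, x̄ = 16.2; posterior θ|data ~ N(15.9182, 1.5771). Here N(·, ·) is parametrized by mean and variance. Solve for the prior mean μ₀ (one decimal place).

μ₀ = 10.5

The posterior mean is a precision-weighted average: μ_n = (τ₀μ₀ + τ_data·x̄)/(τ₀+τ_data), with τ₀=1/σ₀² and τ_data=n/σ².
Here τ₀ = 1/31.9 = 0.031348 and τ_data = 22/36.5 = 0.602740, so τ_n = 0.634088.
Rearranging for μ₀: μ₀ = (μ_n·τ_n − τ_data·x̄)/τ₀ = (15.9182·0.634088 − 0.602740·16.2) / 0.031348 = 0.329152/0.031348 ≈ 10.5.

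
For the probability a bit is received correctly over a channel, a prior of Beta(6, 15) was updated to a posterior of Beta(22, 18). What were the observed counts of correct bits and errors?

16 correct bits and 3 errors

Beta is conjugate to the binomial likelihood: posterior = Beta(a+s, b+f).
So s = 22 − 6 = 16 and f = 18 − 15 = 3.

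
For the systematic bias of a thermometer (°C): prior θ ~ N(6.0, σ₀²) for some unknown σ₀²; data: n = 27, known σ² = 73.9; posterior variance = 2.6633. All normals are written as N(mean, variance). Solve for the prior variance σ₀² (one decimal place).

σ₀² = 98.9

For the Normal–Normal model with known σ², precisions add: τ_n = τ₀ + n/σ².
So 1/σ₀² = 1/2.6633 − 27/73.9 = 0.375474 − 0.365359 = 0.010115.
Hence σ₀² = 1/0.010115 ≈ 98.9.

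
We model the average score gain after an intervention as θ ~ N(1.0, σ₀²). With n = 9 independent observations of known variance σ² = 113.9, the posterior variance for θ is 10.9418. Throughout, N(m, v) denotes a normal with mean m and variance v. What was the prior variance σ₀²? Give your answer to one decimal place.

σ₀² = 80.8

For the Normal–Normal model with known σ², precisions add: τ_n = τ₀ + n/σ².
So 1/σ₀² = 1/10.9418 − 9/113.9 = 0.091393 − 0.079017 = 0.012376.
Hence σ₀² = 1/0.012376 ≈ 80.8.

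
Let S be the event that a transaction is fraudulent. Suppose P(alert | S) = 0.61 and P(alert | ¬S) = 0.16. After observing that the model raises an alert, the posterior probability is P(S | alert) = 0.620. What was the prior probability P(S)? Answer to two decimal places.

P(S) = 0.30

In odds form, posterior odds = prior odds × likelihood ratio, so prior odds = posterior odds ÷ LR.
Posterior odds = 0.620/(1−0.620) = 1.6316. LR = 0.61/0.16 = 3.8125.
Prior odds = 1.6316/3.8125 = 0.4280, so P(S) = 0.4280/(1+0.4280) ≈ 0.30.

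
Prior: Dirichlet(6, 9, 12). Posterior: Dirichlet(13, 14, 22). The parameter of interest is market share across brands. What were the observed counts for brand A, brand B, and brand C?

counts (7, 5, 10)

For a Dirichlet(α) prior with multinomial counts c, the posterior is Dirichlet(α + c) componentwise.
Counts are posterior − prior componentwise: 13−6=7, 14−9=5, 22−12=10.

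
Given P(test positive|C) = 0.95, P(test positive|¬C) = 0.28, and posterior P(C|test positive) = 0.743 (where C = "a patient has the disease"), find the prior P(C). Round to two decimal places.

P(C) = 0.46

Bayes' rule in odds form gives O(C|E) = O(C)·[P(E|C)/P(E|¬C)], hence O(C) = O(C|E)/LR.
Posterior odds = 0.743/(1−0.743) = 2.8911. LR = 0.95/0.28 = 3.3929.
Prior odds = 2.8911/3.3929 = 0.8521, so P(C) = 0.8521/(1+0.8521) ≈ 0.46.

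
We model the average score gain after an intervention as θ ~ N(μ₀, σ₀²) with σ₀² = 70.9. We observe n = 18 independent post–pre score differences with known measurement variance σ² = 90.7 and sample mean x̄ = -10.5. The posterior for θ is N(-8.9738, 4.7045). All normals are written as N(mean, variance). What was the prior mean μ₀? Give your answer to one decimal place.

With known observation variance, the Normal–Normal posterior has precision τ_n = τ₀ + n/σ² and mean μ_n = (τ₀μ₀ + (n/σ²)x̄)/τ_n.
Here τ₀ = 1/70.9 = 0.014104 and τ_data = 18/90.7 = 0.198456, so τ_n = 0.212560.
Rearranging for μ₀: μ₀ = (μ_n·τ_n − τ_data·x̄)/τ₀ = (-8.9738·0.212560 − 0.198456·-10.5) / 0.014104 = 0.176317/0.014104 ≈ 12.5.

μ₀ = 12.5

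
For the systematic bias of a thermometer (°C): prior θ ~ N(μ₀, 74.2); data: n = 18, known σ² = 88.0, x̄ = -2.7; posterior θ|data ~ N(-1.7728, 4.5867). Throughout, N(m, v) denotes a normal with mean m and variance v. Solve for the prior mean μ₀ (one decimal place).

The posterior mean is a precision-weighted average: μ_n = (τ₀μ₀ + τ_data·x̄)/(τ₀+τ_data), with τ₀=1/σ₀² and τ_data=n/σ².
Here τ₀ = 1/74.2 = 0.013477 and τ_data = 18/88.0 = 0.204545, so τ_n = 0.218022.
Rearranging for μ₀: μ₀ = (μ_n·τ_n − τ_data·x̄)/τ₀ = (-1.7728·0.218022 − 0.204545·-2.7) / 0.013477 = 0.165762/0.013477 ≈ 12.3.

μ₀ = 12.3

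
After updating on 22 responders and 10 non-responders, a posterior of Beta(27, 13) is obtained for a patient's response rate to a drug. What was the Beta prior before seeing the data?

Beta(5, 3)

Beta is conjugate to the binomial likelihood: posterior = Beta(α+s, β+f).
Subtract the data counts: 27−22=5, 13−10=3.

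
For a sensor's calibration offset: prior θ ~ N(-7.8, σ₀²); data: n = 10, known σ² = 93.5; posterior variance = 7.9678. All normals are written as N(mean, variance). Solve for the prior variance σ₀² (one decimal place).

σ₀² = 53.9

For the Normal–Normal model with known σ², precisions add: τ_n = τ₀ + n/σ².
So 1/σ₀² = 1/7.9678 − 10/93.5 = 0.125505 − 0.106952 = 0.018553.
Hence σ₀² = 1/0.018553 ≈ 53.9.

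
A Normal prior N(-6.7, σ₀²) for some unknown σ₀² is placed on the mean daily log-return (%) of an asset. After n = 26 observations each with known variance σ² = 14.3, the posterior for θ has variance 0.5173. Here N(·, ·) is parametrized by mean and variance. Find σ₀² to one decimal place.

For the Normal–Normal model with known σ², precisions add: τ_n = τ₀ + n/σ².
So 1/σ₀² = 1/0.5173 − 26/14.3 = 1.933114 − 1.818182 = 0.114932.
Hence σ₀² = 1/0.114932 ≈ 8.7.

σ₀² = 8.7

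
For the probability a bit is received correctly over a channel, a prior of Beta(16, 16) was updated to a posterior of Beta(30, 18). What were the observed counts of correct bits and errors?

Under Beta–binomial conjugacy the posterior parameters are (α+s, β+f).
So s = 30 − 16 = 14 and f = 18 − 16 = 2.

14 correct bits and 2 errors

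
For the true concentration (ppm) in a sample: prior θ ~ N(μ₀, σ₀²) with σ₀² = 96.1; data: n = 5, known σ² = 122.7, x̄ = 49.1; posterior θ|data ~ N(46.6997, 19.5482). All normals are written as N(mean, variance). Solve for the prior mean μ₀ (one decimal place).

With known observation variance, the Normal–Normal posterior has precision τ_n = τ₀ + n/σ² and mean μ_n = (τ₀μ₀ + (n/σ²)x̄)/τ_n.
Here τ₀ = 1/96.1 = 0.010406 and τ_data = 5/122.7 = 0.040750, so τ_n = 0.051156.
Rearranging for μ₀: μ₀ = (μ_n·τ_n − τ_data·x̄)/τ₀ = (46.6997·0.051156 − 0.040750·49.1) / 0.010406 = 0.388145/0.010406 ≈ 37.3.

μ₀ = 37.3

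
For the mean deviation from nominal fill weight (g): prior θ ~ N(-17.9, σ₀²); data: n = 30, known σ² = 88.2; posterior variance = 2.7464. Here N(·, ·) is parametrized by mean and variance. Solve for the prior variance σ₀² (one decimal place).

Posterior precision equals prior precision plus data precision: 1/σ_n² = 1/σ₀² + n/σ².
So 1/σ₀² = 1/2.7464 − 30/88.2 = 0.364113 − 0.340136 = 0.023977.
Hence σ₀² = 1/0.023977 ≈ 41.7.

σ₀² = 41.7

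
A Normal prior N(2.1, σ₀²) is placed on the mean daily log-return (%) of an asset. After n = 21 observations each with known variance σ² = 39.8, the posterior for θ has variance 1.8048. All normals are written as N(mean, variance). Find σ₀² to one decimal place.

Posterior precision equals prior precision plus data precision: 1/σ_n² = 1/σ₀² + n/σ².
So 1/σ₀² = 1/1.8048 − 21/39.8 = 0.554078 − 0.527638 = 0.026440.
Hence σ₀² = 1/0.026440 ≈ 37.8.

σ₀² = 37.8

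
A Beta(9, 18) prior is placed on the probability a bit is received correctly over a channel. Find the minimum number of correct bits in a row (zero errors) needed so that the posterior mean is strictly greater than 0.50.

k = 10

After k correct bits and 0 errors the posterior is Beta(9+k, 18), with mean (9+k)/(9+18+k).
Set (9+k)/(27+k) > 0.50 and solve: k > (0.50·27 − 9)/(1 − 0.50) = 9.000.
The smallest integer exceeding 9.000 is 10.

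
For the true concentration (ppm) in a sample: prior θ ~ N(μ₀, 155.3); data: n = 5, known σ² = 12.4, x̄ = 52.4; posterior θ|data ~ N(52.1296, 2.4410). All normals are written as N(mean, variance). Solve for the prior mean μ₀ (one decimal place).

The posterior mean is a precision-weighted average: μ_n = (τ₀μ₀ + τ_data·x̄)/(τ₀+τ_data), with τ₀=1/σ₀² and τ_data=n/σ².
Here τ₀ = 1/155.3 = 0.006439 and τ_data = 5/12.4 = 0.403226, so τ_n = 0.409665.
Rearranging for μ₀: μ₀ = (μ_n·τ_n − τ_data·x̄)/τ₀ = (52.1296·0.409665 − 0.403226·52.4) / 0.006439 = 0.226630/0.006439 ≈ 35.2.

μ₀ = 35.2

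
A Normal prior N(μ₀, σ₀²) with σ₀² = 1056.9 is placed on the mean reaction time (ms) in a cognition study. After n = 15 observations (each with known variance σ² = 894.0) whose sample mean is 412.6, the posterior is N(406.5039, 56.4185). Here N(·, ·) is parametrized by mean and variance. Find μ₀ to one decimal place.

μ₀ = 298.4

With known observation variance, the Normal–Normal posterior has precision τ_n = τ₀ + n/σ² and mean μ_n = (τ₀μ₀ + (n/σ²)x̄)/τ_n.
Here τ₀ = 1/1056.9 = 0.000946 and τ_data = 15/894.0 = 0.016779, so τ_n = 0.017725.
Rearranging for μ₀: μ₀ = (μ_n·τ_n − τ_data·x̄)/τ₀ = (406.5039·0.017725 − 0.016779·412.6) / 0.000946 = 0.282266/0.000946 ≈ 298.4.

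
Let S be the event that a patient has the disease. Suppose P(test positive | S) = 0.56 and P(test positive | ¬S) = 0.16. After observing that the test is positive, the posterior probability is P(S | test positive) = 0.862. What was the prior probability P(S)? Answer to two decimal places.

Bayes' rule in odds form gives O(S|E) = O(S)·[P(E|S)/P(E|¬S)], hence O(S) = O(S|E)/LR.
Posterior odds = 0.862/(1−0.862) = 6.2464. LR = 0.56/0.16 = 3.5000.
Prior odds = 6.2464/3.5000 = 1.7847, so P(S) = 1.7847/(1+1.7847) ≈ 0.64.

P(S) = 0.64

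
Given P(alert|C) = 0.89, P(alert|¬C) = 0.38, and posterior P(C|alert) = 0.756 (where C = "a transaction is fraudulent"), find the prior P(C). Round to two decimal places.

P(C) = 0.57

In odds form, posterior odds = prior odds × likelihood ratio, so prior odds = posterior odds ÷ LR.
Posterior odds = 0.756/(1−0.756) = 3.0984. LR = 0.89/0.38 = 2.3421.
Prior odds = 3.0984/2.3421 = 1.3229, so P(C) = 1.3229/(1+1.3229) ≈ 0.57.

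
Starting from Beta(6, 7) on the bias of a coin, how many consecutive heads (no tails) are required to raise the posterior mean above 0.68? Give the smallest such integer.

After k heads and 0 tails the posterior is Beta(6+k, 7), with mean (6+k)/(6+7+k).
Set (6+k)/(13+k) > 0.68 and solve: k > (0.68·13 − 6)/(1 − 0.68) = 8.875.
The smallest integer exceeding 8.875 is 9.

k = 9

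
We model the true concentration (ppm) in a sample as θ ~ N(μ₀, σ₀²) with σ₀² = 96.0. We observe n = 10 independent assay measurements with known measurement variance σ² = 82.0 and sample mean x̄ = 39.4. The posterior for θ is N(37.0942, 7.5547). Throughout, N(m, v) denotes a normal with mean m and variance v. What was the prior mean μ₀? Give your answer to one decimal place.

With known observation variance, the Normal–Normal posterior has precision τ_n = τ₀ + n/σ² and mean μ_n = (τ₀μ₀ + (n/σ²)x̄)/τ_n.
Here τ₀ = 1/96.0 = 0.010417 and τ_data = 10/82.0 = 0.121951, so τ_n = 0.132368.
Rearranging for μ₀: μ₀ = (μ_n·τ_n − τ_data·x̄)/τ₀ = (37.0942·0.132368 − 0.121951·39.4) / 0.010417 = 0.105216/0.010417 ≈ 10.1.

μ₀ = 10.1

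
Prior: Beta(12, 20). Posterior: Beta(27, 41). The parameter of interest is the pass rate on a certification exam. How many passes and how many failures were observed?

15 passes and 21 failures

Under Beta–binomial conjugacy the posterior parameters are (α+s, β+f).
So s = 27 − 12 = 15 and f = 41 − 20 = 21.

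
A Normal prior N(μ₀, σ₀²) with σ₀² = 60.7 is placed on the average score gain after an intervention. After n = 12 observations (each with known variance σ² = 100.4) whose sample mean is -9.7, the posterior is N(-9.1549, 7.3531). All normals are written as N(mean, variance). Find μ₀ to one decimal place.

μ₀ = -5.2

The posterior mean is a precision-weighted average: μ_n = (τ₀μ₀ + τ_data·x̄)/(τ₀+τ_data), with τ₀=1/σ₀² and τ_data=n/σ².
Here τ₀ = 1/60.7 = 0.016474 and τ_data = 12/100.4 = 0.119522, so τ_n = 0.135996.
Rearranging for μ₀: μ₀ = (μ_n·τ_n − τ_data·x̄)/τ₀ = (-9.1549·0.135996 − 0.119522·-9.7) / 0.016474 = -0.085666/0.016474 ≈ -5.2.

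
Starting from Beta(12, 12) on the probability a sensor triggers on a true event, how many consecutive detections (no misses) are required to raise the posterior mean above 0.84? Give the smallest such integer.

k = 52

After k detections and 0 misses the posterior is Beta(12+k, 12), with mean (12+k)/(12+12+k).
Set (12+k)/(24+k) > 0.84 and solve: k > (0.84·24 − 12)/(1 − 0.84) = 51.000.
The smallest integer exceeding 51.000 is 52, and checking k=52: (64)/(76) = 0.8421 > 0.84.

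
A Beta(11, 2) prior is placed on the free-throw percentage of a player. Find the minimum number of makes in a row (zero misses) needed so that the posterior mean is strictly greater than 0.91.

k = 10

After k makes and 0 misses the posterior is Beta(11+k, 2), with mean (11+k)/(11+2+k).
Set (11+k)/(13+k) > 0.91 and solve: k > (0.91·13 − 11)/(1 − 0.91) = 9.222.
The smallest integer exceeding 9.222 is 10.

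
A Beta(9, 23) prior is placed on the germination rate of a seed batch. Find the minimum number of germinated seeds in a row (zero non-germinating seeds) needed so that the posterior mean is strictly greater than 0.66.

k = 36

After k germinated seeds and 0 non-germinating seeds the posterior is Beta(9+k, 23), with mean (9+k)/(9+23+k).
Set (9+k)/(32+k) > 0.66 and solve: k > (0.66·32 − 9)/(1 − 0.66) = 35.647.
The smallest integer exceeding 35.647 is 36, and checking k=36: (45)/(68) = 0.6618 > 0.66.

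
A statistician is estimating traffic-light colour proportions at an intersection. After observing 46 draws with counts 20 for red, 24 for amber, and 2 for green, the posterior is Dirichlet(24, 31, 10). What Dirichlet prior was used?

Dirichlet(4, 7, 8)

For a Dirichlet(α) prior with multinomial counts c, the posterior is Dirichlet(α + c) componentwise.
Subtract each count from the matching posterior parameter: 24−20=4, 31−24=7, 10−2=8.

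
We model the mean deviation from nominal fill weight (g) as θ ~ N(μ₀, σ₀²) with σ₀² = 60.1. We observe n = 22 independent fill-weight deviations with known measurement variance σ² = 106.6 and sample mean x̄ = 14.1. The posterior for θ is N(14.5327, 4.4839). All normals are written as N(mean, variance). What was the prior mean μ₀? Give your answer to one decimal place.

The posterior mean is a precision-weighted average: μ_n = (τ₀μ₀ + τ_data·x̄)/(τ₀+τ_data), with τ₀=1/σ₀² and τ_data=n/σ².
Here τ₀ = 1/60.1 = 0.016639 and τ_data = 22/106.6 = 0.206379, so τ_n = 0.223018.
Rearranging for μ₀: μ₀ = (μ_n·τ_n − τ_data·x̄)/τ₀ = (14.5327·0.223018 − 0.206379·14.1) / 0.016639 = 0.331110/0.016639 ≈ 19.9.

μ₀ = 19.9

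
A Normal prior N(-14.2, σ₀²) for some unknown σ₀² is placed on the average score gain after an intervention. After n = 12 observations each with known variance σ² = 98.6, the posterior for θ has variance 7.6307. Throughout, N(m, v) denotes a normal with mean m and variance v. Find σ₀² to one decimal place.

σ₀² = 107.0

Posterior precision equals prior precision plus data precision: 1/σ_n² = 1/σ₀² + n/σ².
So 1/σ₀² = 1/7.6307 − 12/98.6 = 0.131050 − 0.121704 = 0.009346.
Hence σ₀² = 1/0.009346 ≈ 107.0.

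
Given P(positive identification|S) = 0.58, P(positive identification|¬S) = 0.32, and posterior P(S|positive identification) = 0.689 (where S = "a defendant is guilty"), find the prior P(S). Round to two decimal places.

In odds form, posterior odds = prior odds × likelihood ratio, so prior odds = posterior odds ÷ LR.
Posterior odds = 0.689/(1−0.689) = 2.2154. LR = 0.58/0.32 = 1.8125.
Prior odds = 2.2154/1.8125 = 1.2223, so P(S) = 1.2223/(1+1.2223) ≈ 0.55.

P(S) = 0.55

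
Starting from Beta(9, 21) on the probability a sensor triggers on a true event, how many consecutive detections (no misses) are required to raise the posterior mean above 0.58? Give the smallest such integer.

After k detections and 0 misses the posterior is Beta(9+k, 21), with mean (9+k)/(9+21+k).
Set (9+k)/(30+k) > 0.58 and solve: k > (0.58·30 − 9)/(1 − 0.58) = 20.000.
The smallest integer exceeding 20.000 is 21, and checking k=21: (30)/(51) = 0.5882 > 0.58.

k = 21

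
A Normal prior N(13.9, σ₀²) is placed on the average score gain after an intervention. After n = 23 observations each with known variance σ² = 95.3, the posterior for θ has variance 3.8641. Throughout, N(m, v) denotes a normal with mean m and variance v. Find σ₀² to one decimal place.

Posterior precision equals prior precision plus data precision: 1/σ_n² = 1/σ₀² + n/σ².
So 1/σ₀² = 1/3.8641 − 23/95.3 = 0.258792 − 0.241343 = 0.017449.
Hence σ₀² = 1/0.017449 ≈ 57.3.

σ₀² = 57.3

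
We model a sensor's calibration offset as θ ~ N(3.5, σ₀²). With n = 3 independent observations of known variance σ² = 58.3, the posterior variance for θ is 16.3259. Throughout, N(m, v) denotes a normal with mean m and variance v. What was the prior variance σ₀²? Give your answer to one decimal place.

σ₀² = 102.1

Posterior precision equals prior precision plus data precision: 1/σ_n² = 1/σ₀² + n/σ².
So 1/σ₀² = 1/16.3259 − 3/58.3 = 0.061252 − 0.051458 = 0.009794.
Hence σ₀² = 1/0.009794 ≈ 102.1.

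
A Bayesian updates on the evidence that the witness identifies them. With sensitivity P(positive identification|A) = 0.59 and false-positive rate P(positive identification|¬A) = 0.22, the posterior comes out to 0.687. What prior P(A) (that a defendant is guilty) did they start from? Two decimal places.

P(A) = 0.45

In odds form, posterior odds = prior odds × likelihood ratio, so prior odds = posterior odds ÷ LR.
Posterior odds = 0.687/(1−0.687) = 2.1949. LR = 0.59/0.22 = 2.6818.
Prior odds = 2.1949/2.6818 = 0.8184, so P(A) = 0.8184/(1+0.8184) ≈ 0.45.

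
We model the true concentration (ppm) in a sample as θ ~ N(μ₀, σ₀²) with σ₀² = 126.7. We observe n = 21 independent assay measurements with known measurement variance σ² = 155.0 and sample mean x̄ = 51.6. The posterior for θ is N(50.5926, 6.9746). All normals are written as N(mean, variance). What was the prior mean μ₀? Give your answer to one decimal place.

μ₀ = 33.3

The posterior mean is a precision-weighted average: μ_n = (τ₀μ₀ + τ_data·x̄)/(τ₀+τ_data), with τ₀=1/σ₀² and τ_data=n/σ².
Here τ₀ = 1/126.7 = 0.007893 and τ_data = 21/155.0 = 0.135484, so τ_n = 0.143377.
Rearranging for μ₀: μ₀ = (μ_n·τ_n − τ_data·x̄)/τ₀ = (50.5926·0.143377 − 0.135484·51.6) / 0.007893 = 0.262841/0.007893 ≈ 33.3.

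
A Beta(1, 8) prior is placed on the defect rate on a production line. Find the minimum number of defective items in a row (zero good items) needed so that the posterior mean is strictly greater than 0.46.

After k defective items and 0 good items the posterior is Beta(1+k, 8), with mean (1+k)/(1+8+k).
Set (1+k)/(9+k) > 0.46 and solve: k > (0.46·9 − 1)/(1 − 0.46) = 5.815.
The smallest integer exceeding 5.815 is 6.

k = 6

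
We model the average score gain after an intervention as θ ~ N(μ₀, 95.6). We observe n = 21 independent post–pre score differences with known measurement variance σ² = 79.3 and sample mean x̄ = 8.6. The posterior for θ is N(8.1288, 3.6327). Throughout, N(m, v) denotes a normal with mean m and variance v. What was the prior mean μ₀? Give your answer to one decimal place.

μ₀ = -3.8

The posterior mean is a precision-weighted average: μ_n = (τ₀μ₀ + τ_data·x̄)/(τ₀+τ_data), with τ₀=1/σ₀² and τ_data=n/σ².
Here τ₀ = 1/95.6 = 0.010460 and τ_data = 21/79.3 = 0.264817, so τ_n = 0.275277.
Rearranging for μ₀: μ₀ = (μ_n·τ_n − τ_data·x̄)/τ₀ = (8.1288·0.275277 − 0.264817·8.6) / 0.010460 = -0.039755/0.010460 ≈ -3.8.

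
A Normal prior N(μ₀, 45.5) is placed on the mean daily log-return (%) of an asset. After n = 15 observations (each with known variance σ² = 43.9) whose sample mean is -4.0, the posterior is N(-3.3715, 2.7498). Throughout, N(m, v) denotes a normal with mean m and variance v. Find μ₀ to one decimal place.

μ₀ = 6.4

With known observation variance, the Normal–Normal posterior has precision τ_n = τ₀ + n/σ² and mean μ_n = (τ₀μ₀ + (n/σ²)x̄)/τ_n.
Here τ₀ = 1/45.5 = 0.021978 and τ_data = 15/43.9 = 0.341686, so τ_n = 0.363664.
Rearranging for μ₀: μ₀ = (μ_n·τ_n − τ_data·x̄)/τ₀ = (-3.3715·0.363664 − 0.341686·-4.0) / 0.021978 = 0.140651/0.021978 ≈ 6.4.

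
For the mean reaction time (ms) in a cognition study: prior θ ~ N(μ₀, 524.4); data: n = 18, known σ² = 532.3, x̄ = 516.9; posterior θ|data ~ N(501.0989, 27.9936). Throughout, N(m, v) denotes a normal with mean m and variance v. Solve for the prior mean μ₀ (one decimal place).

The posterior mean is a precision-weighted average: μ_n = (τ₀μ₀ + τ_data·x̄)/(τ₀+τ_data), with τ₀=1/σ₀² and τ_data=n/σ².
Here τ₀ = 1/524.4 = 0.001907 and τ_data = 18/532.3 = 0.033816, so τ_n = 0.035723.
Rearranging for μ₀: μ₀ = (μ_n·τ_n − τ_data·x̄)/τ₀ = (501.0989·0.035723 − 0.033816·516.9) / 0.001907 = 0.421266/0.001907 ≈ 220.9.

μ₀ = 220.9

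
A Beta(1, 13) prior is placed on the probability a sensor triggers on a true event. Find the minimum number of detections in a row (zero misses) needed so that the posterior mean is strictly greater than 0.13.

k = 1

After k detections and 0 misses the posterior is Beta(1+k, 13), with mean (1+k)/(1+13+k).
Set (1+k)/(14+k) > 0.13 and solve: k > (0.13·14 − 1)/(1 − 0.13) = 0.943.
The smallest integer exceeding 0.943 is 1.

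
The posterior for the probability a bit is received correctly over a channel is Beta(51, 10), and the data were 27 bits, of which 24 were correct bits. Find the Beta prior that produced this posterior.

Beta(27, 7)

Beta is conjugate to the binomial likelihood: posterior = Beta(α+s, β+f).
Subtract the data counts: 51−24=27, 10−3=7.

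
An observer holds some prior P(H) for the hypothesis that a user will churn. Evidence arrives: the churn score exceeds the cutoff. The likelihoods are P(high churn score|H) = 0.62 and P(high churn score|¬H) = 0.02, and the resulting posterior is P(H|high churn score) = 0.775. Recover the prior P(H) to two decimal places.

P(H) = 0.10

In odds form, posterior odds = prior odds × likelihood ratio, so prior odds = posterior odds ÷ LR.
Posterior odds = 0.775/(1−0.775) = 3.4444. LR = 0.62/0.02 = 31.0000.
Prior odds = 3.4444/31.0000 = 0.1111, so P(H) = 0.1111/(1+0.1111) ≈ 0.10.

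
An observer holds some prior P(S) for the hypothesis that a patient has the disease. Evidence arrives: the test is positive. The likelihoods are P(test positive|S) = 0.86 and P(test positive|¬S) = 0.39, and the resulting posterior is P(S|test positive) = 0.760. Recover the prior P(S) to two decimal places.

In odds form, posterior odds = prior odds × likelihood ratio, so prior odds = posterior odds ÷ LR.
Posterior odds = 0.760/(1−0.760) = 3.1667. LR = 0.86/0.39 = 2.2051.
Prior odds = 3.1667/2.2051 = 1.4361, so P(S) = 1.4361/(1+1.4361) ≈ 0.59.

P(S) = 0.59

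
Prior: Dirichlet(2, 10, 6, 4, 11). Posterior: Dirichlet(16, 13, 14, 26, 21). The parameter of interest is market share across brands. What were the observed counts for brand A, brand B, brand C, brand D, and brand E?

counts (14, 3, 8, 22, 10)

For a Dirichlet(α) prior with multinomial counts c, the posterior is Dirichlet(α + c) componentwise.
Counts are posterior − prior componentwise: 16−2=14, 13−10=3, 14−6=8, 26−4=22, 21−11=10.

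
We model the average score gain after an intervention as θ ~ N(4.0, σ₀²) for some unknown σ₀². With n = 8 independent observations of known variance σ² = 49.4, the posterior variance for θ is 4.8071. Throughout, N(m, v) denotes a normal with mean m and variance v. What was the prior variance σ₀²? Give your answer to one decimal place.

Posterior precision equals prior precision plus data precision: 1/σ_n² = 1/σ₀² + n/σ².
So 1/σ₀² = 1/4.8071 − 8/49.4 = 0.208026 − 0.161943 = 0.046083.
Hence σ₀² = 1/0.046083 ≈ 21.7.

σ₀² = 21.7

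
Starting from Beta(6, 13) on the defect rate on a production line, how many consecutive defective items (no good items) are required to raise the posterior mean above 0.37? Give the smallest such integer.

k = 2

After k defective items and 0 good items the posterior is Beta(6+k, 13), with mean (6+k)/(6+13+k).
Set (6+k)/(19+k) > 0.37 and solve: k > (0.37·19 − 6)/(1 − 0.37) = 1.635.
The smallest integer exceeding 1.635 is 2.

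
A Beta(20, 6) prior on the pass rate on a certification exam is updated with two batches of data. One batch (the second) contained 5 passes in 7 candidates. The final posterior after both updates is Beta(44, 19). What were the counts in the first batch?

Because Beta–binomial updating is additive in the counts, the combined data contributed (α_post−α_prior, β_post−β_prior) successes and failures.
Total across both batches: 44−20=24 passes, 19−6=13 failures.
Subtract the second batch: 24−5=19 passes and 13−2=11 failures.

19 passes and 11 failures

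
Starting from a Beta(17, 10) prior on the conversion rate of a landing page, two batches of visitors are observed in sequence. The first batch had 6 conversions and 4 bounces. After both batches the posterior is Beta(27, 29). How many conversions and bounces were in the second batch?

Because Beta–binomial updating is additive in the counts, the combined data contributed (α_post−α_prior, β_post−β_prior) successes and failures.
Total across both batches: 27−17=10 conversions, 29−10=19 bounces.
Subtract the first batch: 10−6=4 conversions and 19−4=15 bounces.

4 conversions and 15 bounces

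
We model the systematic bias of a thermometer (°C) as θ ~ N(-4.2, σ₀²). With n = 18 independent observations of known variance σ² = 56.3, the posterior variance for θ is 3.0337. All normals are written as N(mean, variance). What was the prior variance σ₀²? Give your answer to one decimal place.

Posterior precision equals prior precision plus data precision: 1/σ_n² = 1/σ₀² + n/σ².
So 1/σ₀² = 1/3.0337 − 18/56.3 = 0.329630 − 0.319716 = 0.009914.
Hence σ₀² = 1/0.009914 ≈ 100.9.

σ₀² = 100.9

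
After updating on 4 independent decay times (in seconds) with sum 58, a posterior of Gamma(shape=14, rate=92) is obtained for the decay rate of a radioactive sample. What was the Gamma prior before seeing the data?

For an exponential likelihood with a Gamma(α, β) prior on the rate, n observations with total T give posterior Gamma(α+n, β+T).
So α = 14 − 4 = 10 and β = 92 − 58 = 34.

Gamma(shape=10, rate=34)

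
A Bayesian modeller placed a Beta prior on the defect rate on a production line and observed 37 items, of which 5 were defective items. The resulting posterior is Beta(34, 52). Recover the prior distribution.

A Beta(a, b) prior with s successes and f failures in binomial data gives a Beta(a+s, b+f) posterior.
Subtract the data counts: 34−5=29, 52−32=20.

Beta(29, 20)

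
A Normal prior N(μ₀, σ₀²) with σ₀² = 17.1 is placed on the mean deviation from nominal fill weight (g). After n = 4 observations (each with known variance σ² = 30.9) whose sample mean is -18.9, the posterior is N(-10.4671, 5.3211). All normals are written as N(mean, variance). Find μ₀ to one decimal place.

The posterior mean is a precision-weighted average: μ_n = (τ₀μ₀ + τ_data·x̄)/(τ₀+τ_data), with τ₀=1/σ₀² and τ_data=n/σ².
Here τ₀ = 1/17.1 = 0.058480 and τ_data = 4/30.9 = 0.129450, so τ_n = 0.187930.
Rearranging for μ₀: μ₀ = (μ_n·τ_n − τ_data·x̄)/τ₀ = (-10.4671·0.187930 − 0.129450·-18.9) / 0.058480 = 0.479523/0.058480 ≈ 8.2.

μ₀ = 8.2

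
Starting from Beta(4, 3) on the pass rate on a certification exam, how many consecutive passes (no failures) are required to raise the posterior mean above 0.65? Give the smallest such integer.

k = 2

After k passes and 0 failures the posterior is Beta(4+k, 3), with mean (4+k)/(4+3+k).
Set (4+k)/(7+k) > 0.65 and solve: k > (0.65·7 − 4)/(1 − 0.65) = 1.571.
The smallest integer exceeding 1.571 is 2, and checking k=2: (6)/(9) = 0.6667 > 0.65.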